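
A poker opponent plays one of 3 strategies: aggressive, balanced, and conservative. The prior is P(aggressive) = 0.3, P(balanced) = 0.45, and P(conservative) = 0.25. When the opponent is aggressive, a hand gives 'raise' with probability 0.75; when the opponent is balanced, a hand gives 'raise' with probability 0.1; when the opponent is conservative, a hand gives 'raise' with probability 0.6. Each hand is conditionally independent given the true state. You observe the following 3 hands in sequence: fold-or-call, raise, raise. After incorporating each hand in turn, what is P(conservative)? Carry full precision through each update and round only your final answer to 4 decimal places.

0.4378

After 'fold-or-call': normaliser = 0.25·0.3000 + 0.9·0.4500 + 0.4·0.2500; P(aggressive) ≈ 0.1293, P(balanced) ≈ 0.6983, P(conservative) ≈ 0.1724
After 'raise': normaliser = 0.75·0.1293 + 0.1·0.6983 + 0.6·0.1724; P(aggressive) ≈ 0.3589, P(balanced) ≈ 0.2584, P(conservative) ≈ 0.3828
After 'raise': normaliser = 0.75·0.3589 + 0.1·0.2584 + 0.6·0.3828; P(aggressive) ≈ 0.5130, P(balanced) ≈ 0.0492, P(conservative) ≈ 0.4378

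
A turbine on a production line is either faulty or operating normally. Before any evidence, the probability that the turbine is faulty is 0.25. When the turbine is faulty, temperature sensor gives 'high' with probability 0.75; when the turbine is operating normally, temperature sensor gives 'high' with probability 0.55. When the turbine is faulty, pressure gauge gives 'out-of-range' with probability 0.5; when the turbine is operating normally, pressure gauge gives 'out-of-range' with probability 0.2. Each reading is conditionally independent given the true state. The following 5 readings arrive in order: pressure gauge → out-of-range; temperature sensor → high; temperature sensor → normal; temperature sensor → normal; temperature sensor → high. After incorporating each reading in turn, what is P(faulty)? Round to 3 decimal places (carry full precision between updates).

After pressure gauge='out-of-range': P(faulty) = 0.5·0.2500 / (0.5·0.2500 + 0.2·0.7500) ≈ 0.4545
After temperature sensor='high': P(faulty) = 0.75·0.4545 / (0.75·0.4545 + 0.55·0.5455) ≈ 0.5319
After temperature sensor='normal': P(faulty) = 0.25·0.5319 / (0.25·0.5319 + 0.45·0.4681) ≈ 0.3870
After temperature sensor='normal': P(faulty) = 0.25·0.3870 / (0.25·0.3870 + 0.45·0.6130) ≈ 0.2597
After temperature sensor='high': P(faulty) = 0.75·0.2597 / (0.75·0.2597 + 0.55·0.7403) ≈ 0.3235

0.324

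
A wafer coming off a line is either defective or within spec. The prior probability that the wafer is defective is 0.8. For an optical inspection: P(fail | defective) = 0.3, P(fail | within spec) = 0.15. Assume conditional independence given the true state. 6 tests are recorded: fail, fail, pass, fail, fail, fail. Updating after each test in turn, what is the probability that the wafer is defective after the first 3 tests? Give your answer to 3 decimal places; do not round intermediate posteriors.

After 'fail': P(defective) = 0.3·0.8000 / (0.3·0.8000 + 0.15·0.2000) ≈ 0.8889
After 'fail': P(defective) = 0.3·0.8889 / (0.3·0.8889 + 0.15·0.1111) ≈ 0.9412
After 'pass': P(defective) = 0.7·0.9412 / (0.7·0.9412 + 0.85·0.0588) ≈ 0.9295

0.929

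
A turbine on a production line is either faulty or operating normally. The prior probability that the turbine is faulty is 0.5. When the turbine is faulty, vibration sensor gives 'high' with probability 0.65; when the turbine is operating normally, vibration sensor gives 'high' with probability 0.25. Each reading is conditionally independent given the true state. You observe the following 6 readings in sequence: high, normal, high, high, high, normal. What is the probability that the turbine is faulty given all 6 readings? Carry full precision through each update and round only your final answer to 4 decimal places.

0.9087

Apply Bayes' rule sequentially, carrying P(faulty) forward.
After 'high': P(faulty) = 0.65·0.5000 / (0.65·0.5000 + 0.25·0.5000) ≈ 0.7222
After 'normal': P(faulty) = 0.35·0.7222 / (0.35·0.7222 + 0.75·0.2778) ≈ 0.5482
After 'high': P(faulty) = 0.65·0.5482 / (0.65·0.5482 + 0.25·0.4518) ≈ 0.7593
After 'high': P(faulty) = 0.65·0.7593 / (0.65·0.7593 + 0.25·0.2407) ≈ 0.8913
After 'high': P(faulty) = 0.65·0.8913 / (0.65·0.8913 + 0.25·0.1087) ≈ 0.9552
After 'normal': P(faulty) = 0.35·0.9552 / (0.35·0.9552 + 0.75·0.0448) ≈ 0.9087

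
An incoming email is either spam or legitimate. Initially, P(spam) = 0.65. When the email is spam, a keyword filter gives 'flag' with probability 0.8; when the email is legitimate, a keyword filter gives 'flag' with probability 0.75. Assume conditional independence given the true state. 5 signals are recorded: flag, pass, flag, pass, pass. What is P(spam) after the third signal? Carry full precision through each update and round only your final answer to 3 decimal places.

0.628

Each posterior becomes the prior for the next update.
After 'flag': P(spam) = 0.8·0.6500 / (0.8·0.6500 + 0.75·0.3500) ≈ 0.6645
After 'pass': P(spam) = 0.2·0.6645 / (0.2·0.6645 + 0.25·0.3355) ≈ 0.6131
After 'flag': P(spam) = 0.8·0.6131 / (0.8·0.6131 + 0.75·0.3869) ≈ 0.6283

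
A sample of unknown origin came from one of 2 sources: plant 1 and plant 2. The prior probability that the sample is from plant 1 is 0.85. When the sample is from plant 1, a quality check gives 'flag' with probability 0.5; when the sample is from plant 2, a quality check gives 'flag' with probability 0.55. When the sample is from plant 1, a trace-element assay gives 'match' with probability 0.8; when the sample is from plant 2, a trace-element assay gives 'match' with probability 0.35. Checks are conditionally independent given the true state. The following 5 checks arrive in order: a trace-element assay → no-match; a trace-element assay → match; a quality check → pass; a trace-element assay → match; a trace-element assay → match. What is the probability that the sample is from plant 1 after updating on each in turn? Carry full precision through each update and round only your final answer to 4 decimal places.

After a trace-element assay='no-match': P(plant 1) = 0.2·0.8500 / (0.2·0.8500 + 0.65·0.1500) ≈ 0.6355
After a trace-element assay='match': P(plant 1) = 0.8·0.6355 / (0.8·0.6355 + 0.35·0.3645) ≈ 0.7994
After a quality check='pass': P(plant 1) = 0.5·0.7994 / (0.5·0.7994 + 0.45·0.2006) ≈ 0.8158
After a trace-element assay='match': P(plant 1) = 0.8·0.8158 / (0.8·0.8158 + 0.35·0.1842) ≈ 0.9101
After a trace-element assay='match': P(plant 1) = 0.8·0.9101 / (0.8·0.9101 + 0.35·0.0899) ≈ 0.9586

0.9586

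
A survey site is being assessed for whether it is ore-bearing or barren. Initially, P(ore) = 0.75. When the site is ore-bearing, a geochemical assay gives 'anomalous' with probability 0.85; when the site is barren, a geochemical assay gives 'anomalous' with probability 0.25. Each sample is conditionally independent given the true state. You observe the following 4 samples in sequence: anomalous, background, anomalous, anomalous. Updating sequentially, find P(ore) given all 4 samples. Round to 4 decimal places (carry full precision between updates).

Apply Bayes' rule sequentially, carrying P(ore) forward.
After 'anomalous': P(ore) = 0.85·0.7500 / (0.85·0.7500 + 0.25·0.2500) ≈ 0.9107
After 'background': P(ore) = 0.15·0.9107 / (0.15·0.9107 + 0.75·0.0893) ≈ 0.6711
After 'anomalous': P(ore) = 0.85·0.6711 / (0.85·0.6711 + 0.25·0.3289) ≈ 0.8740
After 'anomalous': P(ore) = 0.85·0.8740 / (0.85·0.8740 + 0.25·0.1260) ≈ 0.9593

0.9593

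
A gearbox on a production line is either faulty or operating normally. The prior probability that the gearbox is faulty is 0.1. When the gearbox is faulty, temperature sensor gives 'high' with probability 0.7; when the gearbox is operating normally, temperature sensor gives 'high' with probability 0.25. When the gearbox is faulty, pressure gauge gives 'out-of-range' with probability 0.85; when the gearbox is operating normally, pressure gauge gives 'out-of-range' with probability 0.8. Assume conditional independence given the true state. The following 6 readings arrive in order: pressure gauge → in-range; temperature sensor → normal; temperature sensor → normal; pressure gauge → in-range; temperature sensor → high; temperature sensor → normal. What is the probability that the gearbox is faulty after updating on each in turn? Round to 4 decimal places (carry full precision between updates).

0.0111

After pressure gauge='in-range': P(faulty) = 0.15·0.1000 / (0.15·0.1000 + 0.2·0.9000) ≈ 0.0769
After temperature sensor='normal': P(faulty) = 0.3·0.0769 / (0.3·0.0769 + 0.75·0.9231) ≈ 0.0323
After temperature sensor='normal': P(faulty) = 0.3·0.0323 / (0.3·0.0323 + 0.75·0.9677) ≈ 0.0132
After pressure gauge='in-range': P(faulty) = 0.15·0.0132 / (0.15·0.0132 + 0.2·0.9868) ≈ 0.0099
After temperature sensor='high': P(faulty) = 0.7·0.0099 / (0.7·0.0099 + 0.25·0.9901) ≈ 0.0272
After temperature sensor='normal': P(faulty) = 0.3·0.0272 / (0.3·0.0272 + 0.75·0.9728) ≈ 0.0111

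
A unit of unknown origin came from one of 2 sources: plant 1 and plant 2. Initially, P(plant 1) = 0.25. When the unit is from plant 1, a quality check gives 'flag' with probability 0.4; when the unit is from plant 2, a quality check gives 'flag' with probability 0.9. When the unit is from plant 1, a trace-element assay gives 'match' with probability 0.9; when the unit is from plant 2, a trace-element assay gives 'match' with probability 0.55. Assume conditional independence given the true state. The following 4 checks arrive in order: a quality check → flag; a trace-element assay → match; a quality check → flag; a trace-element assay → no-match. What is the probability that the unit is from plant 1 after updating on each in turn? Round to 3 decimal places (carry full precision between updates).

After a quality check='flag': P(plant 1) = 0.4·0.2500 / (0.4·0.2500 + 0.9·0.7500) ≈ 0.1290
After a trace-element assay='match': P(plant 1) = 0.9·0.1290 / (0.9·0.1290 + 0.55·0.8710) ≈ 0.1951
After a quality check='flag': P(plant 1) = 0.4·0.1951 / (0.4·0.1951 + 0.9·0.8049) ≈ 0.0973
After a trace-element assay='no-match': P(plant 1) = 0.1·0.0973 / (0.1·0.0973 + 0.45·0.9027) ≈ 0.0234

0.023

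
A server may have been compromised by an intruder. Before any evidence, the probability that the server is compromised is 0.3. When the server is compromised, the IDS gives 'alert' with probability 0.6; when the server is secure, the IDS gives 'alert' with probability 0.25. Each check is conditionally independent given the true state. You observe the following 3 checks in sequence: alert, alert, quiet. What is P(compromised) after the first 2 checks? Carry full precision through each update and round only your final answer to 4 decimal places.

0.7117

After 'alert': P(compromised) = 0.6·0.3000 / (0.6·0.3000 + 0.25·0.7000) ≈ 0.5070
After 'alert': P(compromised) = 0.6·0.5070 / (0.6·0.5070 + 0.25·0.4930) ≈ 0.7117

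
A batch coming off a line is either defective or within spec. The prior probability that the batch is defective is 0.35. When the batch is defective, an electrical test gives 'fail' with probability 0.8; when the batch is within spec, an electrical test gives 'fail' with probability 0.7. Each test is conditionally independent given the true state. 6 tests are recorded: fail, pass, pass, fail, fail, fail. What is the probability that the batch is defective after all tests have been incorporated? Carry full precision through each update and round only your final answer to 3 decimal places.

0.290

Each posterior becomes the prior for the next update.
After 'fail': P(defective) = 0.8·0.3500 / (0.8·0.3500 + 0.7·0.6500) ≈ 0.3810
After 'pass': P(defective) = 0.2·0.3810 / (0.2·0.3810 + 0.3·0.6190) ≈ 0.2909
After 'pass': P(defective) = 0.2·0.2909 / (0.2·0.2909 + 0.3·0.7091) ≈ 0.2148
After 'fail': P(defective) = 0.8·0.2148 / (0.8·0.2148 + 0.7·0.7852) ≈ 0.2381
After 'fail': P(defective) = 0.8·0.2381 / (0.8·0.2381 + 0.7·0.7619) ≈ 0.2632
After 'fail': P(defective) = 0.8·0.2632 / (0.8·0.2632 + 0.7·0.7368) ≈ 0.2899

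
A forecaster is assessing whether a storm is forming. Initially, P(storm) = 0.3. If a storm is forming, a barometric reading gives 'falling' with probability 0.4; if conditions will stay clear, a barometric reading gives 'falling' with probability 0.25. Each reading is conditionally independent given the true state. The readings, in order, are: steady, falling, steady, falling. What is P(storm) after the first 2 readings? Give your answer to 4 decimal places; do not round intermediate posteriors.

0.3542

After 'steady': P(storm) = 0.6·0.3000 / (0.6·0.3000 + 0.75·0.7000) ≈ 0.2553
After 'falling': P(storm) = 0.4·0.2553 / (0.4·0.2553 + 0.25·0.7447) ≈ 0.3542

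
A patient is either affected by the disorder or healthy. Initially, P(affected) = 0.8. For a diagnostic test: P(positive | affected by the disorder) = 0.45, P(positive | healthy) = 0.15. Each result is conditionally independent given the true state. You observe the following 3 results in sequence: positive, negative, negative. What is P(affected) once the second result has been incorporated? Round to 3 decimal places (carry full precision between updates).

Apply Bayes' rule sequentially, carrying P(affected) forward.
After 'positive': P(affected) = 0.45·0.8000 / (0.45·0.8000 + 0.15·0.2000) ≈ 0.9231
After 'negative': P(affected) = 0.55·0.9231 / (0.55·0.9231 + 0.85·0.0769) ≈ 0.8859

0.886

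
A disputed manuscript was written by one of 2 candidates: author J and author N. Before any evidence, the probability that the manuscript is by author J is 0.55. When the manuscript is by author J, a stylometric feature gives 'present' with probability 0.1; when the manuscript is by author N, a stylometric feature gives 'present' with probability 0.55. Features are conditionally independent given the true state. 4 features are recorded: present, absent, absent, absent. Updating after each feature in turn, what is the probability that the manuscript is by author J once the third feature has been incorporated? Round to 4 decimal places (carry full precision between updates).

0.4706

Each posterior becomes the prior for the next update.
After 'present': P(author J) = 0.1·0.5500 / (0.1·0.5500 + 0.55·0.4500) ≈ 0.1818
After 'absent': P(author J) = 0.9·0.1818 / (0.9·0.1818 + 0.45·0.8182) ≈ 0.3077
After 'absent': P(author J) = 0.9·0.3077 / (0.9·0.3077 + 0.45·0.6923) ≈ 0.4706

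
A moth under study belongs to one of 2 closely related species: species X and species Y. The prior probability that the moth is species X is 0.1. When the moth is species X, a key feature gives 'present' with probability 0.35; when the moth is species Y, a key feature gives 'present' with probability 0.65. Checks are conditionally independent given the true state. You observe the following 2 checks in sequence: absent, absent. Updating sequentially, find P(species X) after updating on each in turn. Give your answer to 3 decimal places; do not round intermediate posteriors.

0.277

Apply Bayes' rule sequentially, carrying P(species X) forward.
After 'absent': P(species X) = 0.65·0.1000 / (0.65·0.1000 + 0.35·0.9000) ≈ 0.1711
After 'absent': P(species X) = 0.65·0.1711 / (0.65·0.1711 + 0.35·0.8289) ≈ 0.2770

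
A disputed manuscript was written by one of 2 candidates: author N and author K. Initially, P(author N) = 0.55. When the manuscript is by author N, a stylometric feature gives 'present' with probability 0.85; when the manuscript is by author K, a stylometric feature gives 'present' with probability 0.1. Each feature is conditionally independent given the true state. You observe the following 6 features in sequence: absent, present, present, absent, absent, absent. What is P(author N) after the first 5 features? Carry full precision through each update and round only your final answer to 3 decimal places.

After 'absent': P(author N) = 0.15·0.5500 / (0.15·0.5500 + 0.9·0.4500) ≈ 0.1692
After 'present': P(author N) = 0.85·0.1692 / (0.85·0.1692 + 0.1·0.8308) ≈ 0.6339
After 'present': P(author N) = 0.85·0.6339 / (0.85·0.6339 + 0.1·0.3661) ≈ 0.9364
After 'absent': P(author N) = 0.15·0.9364 / (0.15·0.9364 + 0.9·0.0636) ≈ 0.7104
After 'absent': P(author N) = 0.15·0.7104 / (0.15·0.7104 + 0.9·0.2896) ≈ 0.2902

0.290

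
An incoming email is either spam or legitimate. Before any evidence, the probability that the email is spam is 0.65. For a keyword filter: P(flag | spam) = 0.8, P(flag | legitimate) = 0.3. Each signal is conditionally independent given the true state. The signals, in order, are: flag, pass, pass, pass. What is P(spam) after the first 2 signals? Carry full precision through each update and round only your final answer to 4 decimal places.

After 'flag': P(spam) = 0.8·0.6500 / (0.8·0.6500 + 0.3·0.3500) ≈ 0.8320
After 'pass': P(spam) = 0.2·0.8320 / (0.2·0.8320 + 0.7·0.1680) ≈ 0.5859

0.5859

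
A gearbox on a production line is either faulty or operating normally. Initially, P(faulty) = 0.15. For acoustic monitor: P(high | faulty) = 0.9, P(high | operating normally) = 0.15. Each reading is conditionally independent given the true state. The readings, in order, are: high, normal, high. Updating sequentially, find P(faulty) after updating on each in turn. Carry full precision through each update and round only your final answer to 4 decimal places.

Apply Bayes' rule sequentially, carrying P(faulty) forward.
After 'high': P(faulty) = 0.9·0.1500 / (0.9·0.1500 + 0.15·0.8500) ≈ 0.5143
After 'normal': P(faulty) = 0.1·0.5143 / (0.1·0.5143 + 0.85·0.4857) ≈ 0.1108
After 'high': P(faulty) = 0.9·0.1108 / (0.9·0.1108 + 0.15·0.8892) ≈ 0.4277

0.4277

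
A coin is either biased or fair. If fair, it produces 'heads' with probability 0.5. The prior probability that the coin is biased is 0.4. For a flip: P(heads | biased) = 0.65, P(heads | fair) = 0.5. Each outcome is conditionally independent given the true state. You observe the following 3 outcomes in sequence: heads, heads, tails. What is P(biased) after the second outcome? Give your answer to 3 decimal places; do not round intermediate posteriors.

0.530

After 'heads': P(biased) = 0.65·0.4000 / (0.65·0.4000 + 0.5·0.6000) ≈ 0.4643
After 'heads': P(biased) = 0.65·0.4643 / (0.65·0.4643 + 0.5·0.5357) ≈ 0.5298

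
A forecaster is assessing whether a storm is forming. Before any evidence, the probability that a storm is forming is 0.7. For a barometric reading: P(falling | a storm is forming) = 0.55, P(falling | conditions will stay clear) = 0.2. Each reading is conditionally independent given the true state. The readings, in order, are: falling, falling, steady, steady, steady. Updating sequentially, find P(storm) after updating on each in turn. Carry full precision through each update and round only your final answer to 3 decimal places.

0.758

After 'falling': P(storm) = 0.55·0.7000 / (0.55·0.7000 + 0.2·0.3000) ≈ 0.8652
After 'falling': P(storm) = 0.55·0.8652 / (0.55·0.8652 + 0.2·0.1348) ≈ 0.9464
After 'steady': P(storm) = 0.45·0.9464 / (0.45·0.9464 + 0.8·0.0536) ≈ 0.9085
After 'steady': P(storm) = 0.45·0.9085 / (0.45·0.9085 + 0.8·0.0915) ≈ 0.8481
After 'steady': P(storm) = 0.45·0.8481 / (0.45·0.8481 + 0.8·0.1519) ≈ 0.7585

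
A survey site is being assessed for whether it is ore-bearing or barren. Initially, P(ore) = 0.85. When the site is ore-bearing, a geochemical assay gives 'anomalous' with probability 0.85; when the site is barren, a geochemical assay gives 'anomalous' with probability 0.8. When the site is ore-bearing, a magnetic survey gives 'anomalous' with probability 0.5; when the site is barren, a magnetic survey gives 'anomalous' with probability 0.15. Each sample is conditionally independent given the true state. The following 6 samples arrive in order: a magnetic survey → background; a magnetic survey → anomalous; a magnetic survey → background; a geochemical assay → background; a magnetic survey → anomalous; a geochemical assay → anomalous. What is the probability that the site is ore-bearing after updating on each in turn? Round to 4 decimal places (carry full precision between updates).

Apply Bayes' rule sequentially, carrying P(ore) forward.
After a magnetic survey='background': P(ore) = 0.5·0.8500 / (0.5·0.8500 + 0.85·0.1500) ≈ 0.7692
After a magnetic survey='anomalous': P(ore) = 0.5·0.7692 / (0.5·0.7692 + 0.15·0.2308) ≈ 0.9174
After a magnetic survey='background': P(ore) = 0.5·0.9174 / (0.5·0.9174 + 0.85·0.0826) ≈ 0.8673
After a geochemical assay='background': P(ore) = 0.15·0.8673 / (0.15·0.8673 + 0.2·0.1327) ≈ 0.8306
After a magnetic survey='anomalous': P(ore) = 0.5·0.8306 / (0.5·0.8306 + 0.15·0.1694) ≈ 0.9423
After a geochemical assay='anomalous': P(ore) = 0.85·0.9423 / (0.85·0.9423 + 0.8·0.0577) ≈ 0.9455

0.9455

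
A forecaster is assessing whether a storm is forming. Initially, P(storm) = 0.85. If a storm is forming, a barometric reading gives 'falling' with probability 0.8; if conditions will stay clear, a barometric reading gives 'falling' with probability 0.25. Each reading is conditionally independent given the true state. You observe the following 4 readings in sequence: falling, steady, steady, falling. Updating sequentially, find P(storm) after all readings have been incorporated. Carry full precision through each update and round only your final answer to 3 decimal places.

0.805

After 'falling': P(storm) = 0.8·0.8500 / (0.8·0.8500 + 0.25·0.1500) ≈ 0.9477
After 'steady': P(storm) = 0.2·0.9477 / (0.2·0.9477 + 0.75·0.0523) ≈ 0.8286
After 'steady': P(storm) = 0.2·0.8286 / (0.2·0.8286 + 0.75·0.1714) ≈ 0.5632
After 'falling': P(storm) = 0.8·0.5632 / (0.8·0.5632 + 0.25·0.4368) ≈ 0.8049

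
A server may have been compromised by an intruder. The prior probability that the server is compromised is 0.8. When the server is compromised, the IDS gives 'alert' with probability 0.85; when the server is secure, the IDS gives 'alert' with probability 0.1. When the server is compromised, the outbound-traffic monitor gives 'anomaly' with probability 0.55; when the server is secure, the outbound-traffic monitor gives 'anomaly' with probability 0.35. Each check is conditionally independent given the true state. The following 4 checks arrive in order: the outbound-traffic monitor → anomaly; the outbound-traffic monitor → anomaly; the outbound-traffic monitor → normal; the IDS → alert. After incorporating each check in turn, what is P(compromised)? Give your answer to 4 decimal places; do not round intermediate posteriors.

Each posterior becomes the prior for the next update.
After the outbound-traffic monitor='anomaly': P(compromised) = 0.55·0.8000 / (0.55·0.8000 + 0.35·0.2000) ≈ 0.8627
After the outbound-traffic monitor='anomaly': P(compromised) = 0.55·0.8627 / (0.55·0.8627 + 0.35·0.1373) ≈ 0.9081
After the outbound-traffic monitor='normal': P(compromised) = 0.45·0.9081 / (0.45·0.9081 + 0.65·0.0919) ≈ 0.8724
After the IDS='alert': P(compromised) = 0.85·0.8724 / (0.85·0.8724 + 0.1·0.1276) ≈ 0.9831

0.9831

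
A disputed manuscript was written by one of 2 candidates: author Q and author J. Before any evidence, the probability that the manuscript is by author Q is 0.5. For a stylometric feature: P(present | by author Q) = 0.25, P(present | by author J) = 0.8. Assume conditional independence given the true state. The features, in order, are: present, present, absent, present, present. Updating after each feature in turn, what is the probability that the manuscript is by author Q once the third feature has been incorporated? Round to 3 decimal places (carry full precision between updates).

After 'present': P(author Q) = 0.25·0.5000 / (0.25·0.5000 + 0.8·0.5000) ≈ 0.2381
After 'present': P(author Q) = 0.25·0.2381 / (0.25·0.2381 + 0.8·0.7619) ≈ 0.0890
After 'absent': P(author Q) = 0.75·0.0890 / (0.75·0.0890 + 0.2·0.9110) ≈ 0.2680

0.268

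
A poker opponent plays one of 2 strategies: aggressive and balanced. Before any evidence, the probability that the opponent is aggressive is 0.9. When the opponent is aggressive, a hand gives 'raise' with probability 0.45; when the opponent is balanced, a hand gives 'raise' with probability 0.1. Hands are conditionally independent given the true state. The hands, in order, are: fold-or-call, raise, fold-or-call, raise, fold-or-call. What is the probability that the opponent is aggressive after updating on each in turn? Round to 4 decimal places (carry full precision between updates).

After 'fold-or-call': P(aggressive) = 0.55·0.9000 / (0.55·0.9000 + 0.9·0.1000) ≈ 0.8462
After 'raise': P(aggressive) = 0.45·0.8462 / (0.45·0.8462 + 0.1·0.1538) ≈ 0.9612
After 'fold-or-call': P(aggressive) = 0.55·0.9612 / (0.55·0.9612 + 0.9·0.0388) ≈ 0.9380
After 'raise': P(aggressive) = 0.45·0.9380 / (0.45·0.9380 + 0.1·0.0620) ≈ 0.9855
After 'fold-or-call': P(aggressive) = 0.55·0.9855 / (0.55·0.9855 + 0.9·0.0145) ≈ 0.9765

0.9765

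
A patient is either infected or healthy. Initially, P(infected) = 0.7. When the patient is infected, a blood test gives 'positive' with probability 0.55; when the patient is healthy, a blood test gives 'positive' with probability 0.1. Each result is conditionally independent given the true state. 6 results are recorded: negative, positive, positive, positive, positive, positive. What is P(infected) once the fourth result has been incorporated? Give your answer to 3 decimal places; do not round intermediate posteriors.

0.995

Apply Bayes' rule sequentially, carrying P(infected) forward.
After 'negative': P(infected) = 0.45·0.7000 / (0.45·0.7000 + 0.9·0.3000) ≈ 0.5385
After 'positive': P(infected) = 0.55·0.5385 / (0.55·0.5385 + 0.1·0.4615) ≈ 0.8652
After 'positive': P(infected) = 0.55·0.8652 / (0.55·0.8652 + 0.1·0.1348) ≈ 0.9724
After 'positive': P(infected) = 0.55·0.9724 / (0.55·0.9724 + 0.1·0.0276) ≈ 0.9949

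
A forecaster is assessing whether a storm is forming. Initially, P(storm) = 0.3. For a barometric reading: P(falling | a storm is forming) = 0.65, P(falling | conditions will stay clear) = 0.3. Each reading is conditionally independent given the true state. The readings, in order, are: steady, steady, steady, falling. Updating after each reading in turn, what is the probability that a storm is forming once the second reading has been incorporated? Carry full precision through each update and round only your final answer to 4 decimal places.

0.0968

After 'steady': P(storm) = 0.35·0.3000 / (0.35·0.3000 + 0.7·0.7000) ≈ 0.1765
After 'steady': P(storm) = 0.35·0.1765 / (0.35·0.1765 + 0.7·0.8235) ≈ 0.0968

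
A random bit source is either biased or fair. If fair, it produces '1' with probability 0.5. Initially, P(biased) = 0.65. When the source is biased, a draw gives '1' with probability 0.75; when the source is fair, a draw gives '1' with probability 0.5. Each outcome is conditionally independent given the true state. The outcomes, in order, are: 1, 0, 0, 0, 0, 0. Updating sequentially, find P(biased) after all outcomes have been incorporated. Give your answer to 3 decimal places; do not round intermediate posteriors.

Apply Bayes' rule sequentially, carrying P(biased) forward.
After '1': P(biased) = 0.75·0.6500 / (0.75·0.6500 + 0.5·0.3500) ≈ 0.7358
After '0': P(biased) = 0.25·0.7358 / (0.25·0.7358 + 0.5·0.2642) ≈ 0.5821
After '0': P(biased) = 0.25·0.5821 / (0.25·0.5821 + 0.5·0.4179) ≈ 0.4105
After '0': P(biased) = 0.25·0.4105 / (0.25·0.4105 + 0.5·0.5895) ≈ 0.2583
After '0': P(biased) = 0.25·0.2583 / (0.25·0.2583 + 0.5·0.7417) ≈ 0.1483
After '0': P(biased) = 0.25·0.1483 / (0.25·0.1483 + 0.5·0.8517) ≈ 0.0801

0.080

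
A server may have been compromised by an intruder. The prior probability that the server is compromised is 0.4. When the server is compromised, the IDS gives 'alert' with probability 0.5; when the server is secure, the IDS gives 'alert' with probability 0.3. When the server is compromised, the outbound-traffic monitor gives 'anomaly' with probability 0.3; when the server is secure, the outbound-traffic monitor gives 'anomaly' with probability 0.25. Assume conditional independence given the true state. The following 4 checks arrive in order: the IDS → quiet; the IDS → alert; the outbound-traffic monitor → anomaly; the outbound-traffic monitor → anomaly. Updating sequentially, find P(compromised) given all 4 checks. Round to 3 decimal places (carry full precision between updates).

0.533

After the IDS='quiet': P(compromised) = 0.5·0.4000 / (0.5·0.4000 + 0.7·0.6000) ≈ 0.3226
After the IDS='alert': P(compromised) = 0.5·0.3226 / (0.5·0.3226 + 0.3·0.6774) ≈ 0.4425
After the outbound-traffic monitor='anomaly': P(compromised) = 0.3·0.4425 / (0.3·0.4425 + 0.25·0.5575) ≈ 0.4878
After the outbound-traffic monitor='anomaly': P(compromised) = 0.3·0.4878 / (0.3·0.4878 + 0.25·0.5122) ≈ 0.5333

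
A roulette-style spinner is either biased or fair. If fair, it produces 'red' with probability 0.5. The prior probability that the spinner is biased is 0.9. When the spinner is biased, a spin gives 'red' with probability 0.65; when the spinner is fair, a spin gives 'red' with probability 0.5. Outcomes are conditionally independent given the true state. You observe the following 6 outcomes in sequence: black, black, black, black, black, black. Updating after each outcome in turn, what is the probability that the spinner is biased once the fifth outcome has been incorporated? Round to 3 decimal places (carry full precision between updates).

0.602

After 'black': P(biased) = 0.35·0.9000 / (0.35·0.9000 + 0.5·0.1000) ≈ 0.8630
After 'black': P(biased) = 0.35·0.8630 / (0.35·0.8630 + 0.5·0.1370) ≈ 0.8152
After 'black': P(biased) = 0.35·0.8152 / (0.35·0.8152 + 0.5·0.1848) ≈ 0.7553
After 'black': P(biased) = 0.35·0.7553 / (0.35·0.7553 + 0.5·0.2447) ≈ 0.6836
After 'black': P(biased) = 0.35·0.6836 / (0.35·0.6836 + 0.5·0.3164) ≈ 0.6020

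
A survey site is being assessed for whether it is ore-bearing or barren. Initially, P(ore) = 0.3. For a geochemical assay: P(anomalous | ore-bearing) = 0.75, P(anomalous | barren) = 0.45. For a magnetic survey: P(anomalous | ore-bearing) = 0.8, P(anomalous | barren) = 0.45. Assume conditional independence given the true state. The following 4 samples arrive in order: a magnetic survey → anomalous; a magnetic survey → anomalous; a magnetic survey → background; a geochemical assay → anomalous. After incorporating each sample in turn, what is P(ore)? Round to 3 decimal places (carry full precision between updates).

0.451

Apply Bayes' rule sequentially, carrying P(ore) forward.
After a magnetic survey='anomalous': P(ore) = 0.8·0.3000 / (0.8·0.3000 + 0.45·0.7000) ≈ 0.4324
After a magnetic survey='anomalous': P(ore) = 0.8·0.4324 / (0.8·0.4324 + 0.45·0.5676) ≈ 0.5753
After a magnetic survey='background': P(ore) = 0.2·0.5753 / (0.2·0.5753 + 0.55·0.4247) ≈ 0.3300
After a geochemical assay='anomalous': P(ore) = 0.75·0.3300 / (0.75·0.3300 + 0.45·0.6700) ≈ 0.4508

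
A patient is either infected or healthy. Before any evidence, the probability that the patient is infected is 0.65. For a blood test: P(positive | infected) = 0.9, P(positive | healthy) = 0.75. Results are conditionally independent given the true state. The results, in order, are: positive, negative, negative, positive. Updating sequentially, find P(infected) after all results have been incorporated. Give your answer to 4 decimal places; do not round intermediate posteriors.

0.2997

After 'positive': P(infected) = 0.9·0.6500 / (0.9·0.6500 + 0.75·0.3500) ≈ 0.6903
After 'negative': P(infected) = 0.1·0.6903 / (0.1·0.6903 + 0.25·0.3097) ≈ 0.4713
After 'negative': P(infected) = 0.1·0.4713 / (0.1·0.4713 + 0.25·0.5287) ≈ 0.2628
After 'positive': P(infected) = 0.9·0.2628 / (0.9·0.2628 + 0.75·0.7372) ≈ 0.2997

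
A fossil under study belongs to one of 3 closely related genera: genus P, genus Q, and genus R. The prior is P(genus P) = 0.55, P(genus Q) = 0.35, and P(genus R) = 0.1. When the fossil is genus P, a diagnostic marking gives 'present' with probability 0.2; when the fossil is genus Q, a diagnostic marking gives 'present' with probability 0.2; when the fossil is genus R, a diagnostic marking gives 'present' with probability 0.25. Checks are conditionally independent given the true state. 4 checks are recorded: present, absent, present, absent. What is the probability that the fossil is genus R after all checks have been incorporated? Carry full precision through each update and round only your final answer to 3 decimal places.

After 'present': normaliser = 0.2·0.5500 + 0.2·0.3500 + 0.25·0.1000; P(genus P) ≈ 0.5366, P(genus Q) ≈ 0.3415, P(genus R) ≈ 0.1220
After 'absent': normaliser = 0.8·0.5366 + 0.8·0.3415 + 0.75·0.1220; P(genus P) ≈ 0.5407, P(genus Q) ≈ 0.3441, P(genus R) ≈ 0.1152
After 'present': normaliser = 0.2·0.5407 + 0.2·0.3441 + 0.25·0.1152; P(genus P) ≈ 0.5256, P(genus Q) ≈ 0.3345, P(genus R) ≈ 0.1400
After 'absent': normaliser = 0.8·0.5256 + 0.8·0.3345 + 0.75·0.1400; P(genus P) ≈ 0.5302, P(genus Q) ≈ 0.3374, P(genus R) ≈ 0.1324

0.132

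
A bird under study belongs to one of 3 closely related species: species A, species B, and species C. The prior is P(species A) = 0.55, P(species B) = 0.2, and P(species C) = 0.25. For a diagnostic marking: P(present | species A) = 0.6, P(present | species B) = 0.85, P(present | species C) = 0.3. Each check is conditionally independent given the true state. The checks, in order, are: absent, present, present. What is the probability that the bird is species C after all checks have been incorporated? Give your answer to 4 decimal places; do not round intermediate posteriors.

After 'absent': normaliser = 0.4·0.5500 + 0.15·0.2000 + 0.7·0.2500; P(species A) ≈ 0.5176, P(species B) ≈ 0.0706, P(species C) ≈ 0.4118
After 'present': normaliser = 0.6·0.5176 + 0.85·0.0706 + 0.3·0.4118; P(species A) ≈ 0.6286, P(species B) ≈ 0.1214, P(species C) ≈ 0.2500
After 'present': normaliser = 0.6·0.6286 + 0.85·0.1214 + 0.3·0.2500; P(species A) ≈ 0.6791, P(species B) ≈ 0.1859, P(species C) ≈ 0.1350

0.1350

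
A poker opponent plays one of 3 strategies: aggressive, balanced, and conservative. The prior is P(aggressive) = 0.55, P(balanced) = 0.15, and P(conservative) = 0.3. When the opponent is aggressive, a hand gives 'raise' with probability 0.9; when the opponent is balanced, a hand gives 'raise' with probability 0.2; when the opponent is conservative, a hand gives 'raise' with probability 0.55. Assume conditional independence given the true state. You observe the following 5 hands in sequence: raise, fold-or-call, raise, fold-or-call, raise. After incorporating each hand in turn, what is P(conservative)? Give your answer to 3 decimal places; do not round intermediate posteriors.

0.679

After 'raise': normaliser = 0.9·0.5500 + 0.2·0.1500 + 0.55·0.3000; P(aggressive) ≈ 0.7174, P(balanced) ≈ 0.0435, P(conservative) ≈ 0.2391
After 'fold-or-call': normaliser = 0.1·0.7174 + 0.8·0.0435 + 0.45·0.2391; P(aggressive) ≈ 0.3350, P(balanced) ≈ 0.1624, P(conservative) ≈ 0.5025
After 'raise': normaliser = 0.9·0.3350 + 0.2·0.1624 + 0.55·0.5025; P(aggressive) ≈ 0.4940, P(balanced) ≈ 0.0532, P(conservative) ≈ 0.4528
After 'fold-or-call': normaliser = 0.1·0.4940 + 0.8·0.0532 + 0.45·0.4528; P(aggressive) ≈ 0.1670, P(balanced) ≈ 0.1440, P(conservative) ≈ 0.6890
After 'raise': normaliser = 0.9·0.1670 + 0.2·0.1440 + 0.55·0.6890; P(aggressive) ≈ 0.2694, P(balanced) ≈ 0.0516, P(conservative) ≈ 0.6790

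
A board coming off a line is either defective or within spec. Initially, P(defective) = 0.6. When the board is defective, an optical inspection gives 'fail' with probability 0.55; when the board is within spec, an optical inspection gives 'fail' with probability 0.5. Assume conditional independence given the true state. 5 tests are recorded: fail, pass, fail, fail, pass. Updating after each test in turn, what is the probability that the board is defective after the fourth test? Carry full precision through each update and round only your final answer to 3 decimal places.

After 'fail': P(defective) = 0.55·0.6000 / (0.55·0.6000 + 0.5·0.4000) ≈ 0.6226
After 'pass': P(defective) = 0.45·0.6226 / (0.45·0.6226 + 0.5·0.3774) ≈ 0.5976
After 'fail': P(defective) = 0.55·0.5976 / (0.55·0.5976 + 0.5·0.4024) ≈ 0.6203
After 'fail': P(defective) = 0.55·0.6203 / (0.55·0.6203 + 0.5·0.3797) ≈ 0.6425

0.642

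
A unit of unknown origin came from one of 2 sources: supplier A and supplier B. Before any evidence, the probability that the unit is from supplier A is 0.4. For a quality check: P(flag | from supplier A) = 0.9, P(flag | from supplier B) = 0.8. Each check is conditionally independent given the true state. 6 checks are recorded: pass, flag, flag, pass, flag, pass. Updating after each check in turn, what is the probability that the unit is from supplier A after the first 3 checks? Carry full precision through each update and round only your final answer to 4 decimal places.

0.2967

After 'pass': P(supplier A) = 0.1·0.4000 / (0.1·0.4000 + 0.2·0.6000) ≈ 0.2500
After 'flag': P(supplier A) = 0.9·0.2500 / (0.9·0.2500 + 0.8·0.7500) ≈ 0.2727
After 'flag': P(supplier A) = 0.9·0.2727 / (0.9·0.2727 + 0.8·0.7273) ≈ 0.2967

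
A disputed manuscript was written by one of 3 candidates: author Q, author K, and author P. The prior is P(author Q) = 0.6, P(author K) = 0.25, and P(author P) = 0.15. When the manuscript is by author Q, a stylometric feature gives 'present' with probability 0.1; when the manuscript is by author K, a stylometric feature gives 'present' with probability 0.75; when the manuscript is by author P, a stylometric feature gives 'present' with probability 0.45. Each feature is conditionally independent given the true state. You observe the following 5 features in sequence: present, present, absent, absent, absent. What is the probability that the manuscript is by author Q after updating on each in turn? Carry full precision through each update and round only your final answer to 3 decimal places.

After 'present': normaliser = 0.1·0.6000 + 0.75·0.2500 + 0.45·0.1500; P(author Q) ≈ 0.1905, P(author K) ≈ 0.5952, P(author P) ≈ 0.2143
After 'present': normaliser = 0.1·0.1905 + 0.75·0.5952 + 0.45·0.2143; P(author Q) ≈ 0.0339, P(author K) ≈ 0.7945, P(author P) ≈ 0.1716
After 'absent': normaliser = 0.9·0.0339 + 0.25·0.7945 + 0.55·0.1716; P(author Q) ≈ 0.0943, P(author K) ≈ 0.6139, P(author P) ≈ 0.2917
After 'absent': normaliser = 0.9·0.0943 + 0.25·0.6139 + 0.55·0.2917; P(author Q) ≈ 0.2128, P(author K) ≈ 0.3849, P(author P) ≈ 0.4023
After 'absent': normaliser = 0.9·0.2128 + 0.25·0.3849 + 0.55·0.4023; P(author Q) ≈ 0.3763, P(author K) ≈ 0.1890, P(author P) ≈ 0.4347

0.376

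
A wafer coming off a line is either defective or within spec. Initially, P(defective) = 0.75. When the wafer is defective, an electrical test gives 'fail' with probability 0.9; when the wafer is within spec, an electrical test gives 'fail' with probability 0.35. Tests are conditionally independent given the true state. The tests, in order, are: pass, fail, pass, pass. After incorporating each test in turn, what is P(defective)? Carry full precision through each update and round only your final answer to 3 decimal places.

0.027

After 'pass': P(defective) = 0.1·0.7500 / (0.1·0.7500 + 0.65·0.2500) ≈ 0.3158
After 'fail': P(defective) = 0.9·0.3158 / (0.9·0.3158 + 0.35·0.6842) ≈ 0.5427
After 'pass': P(defective) = 0.1·0.5427 / (0.1·0.5427 + 0.65·0.4573) ≈ 0.1544
After 'pass': P(defective) = 0.1·0.1544 / (0.1·0.1544 + 0.65·0.8456) ≈ 0.0273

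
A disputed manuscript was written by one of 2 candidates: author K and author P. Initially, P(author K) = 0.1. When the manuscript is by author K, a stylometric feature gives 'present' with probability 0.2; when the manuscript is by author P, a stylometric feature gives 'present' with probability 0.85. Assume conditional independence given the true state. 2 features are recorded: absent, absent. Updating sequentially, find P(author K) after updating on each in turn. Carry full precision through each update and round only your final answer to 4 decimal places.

0.7596

Each posterior becomes the prior for the next update.
After 'absent': P(author K) = 0.8·0.1000 / (0.8·0.1000 + 0.15·0.9000) ≈ 0.3721
After 'absent': P(author K) = 0.8·0.3721 / (0.8·0.3721 + 0.15·0.6279) ≈ 0.7596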